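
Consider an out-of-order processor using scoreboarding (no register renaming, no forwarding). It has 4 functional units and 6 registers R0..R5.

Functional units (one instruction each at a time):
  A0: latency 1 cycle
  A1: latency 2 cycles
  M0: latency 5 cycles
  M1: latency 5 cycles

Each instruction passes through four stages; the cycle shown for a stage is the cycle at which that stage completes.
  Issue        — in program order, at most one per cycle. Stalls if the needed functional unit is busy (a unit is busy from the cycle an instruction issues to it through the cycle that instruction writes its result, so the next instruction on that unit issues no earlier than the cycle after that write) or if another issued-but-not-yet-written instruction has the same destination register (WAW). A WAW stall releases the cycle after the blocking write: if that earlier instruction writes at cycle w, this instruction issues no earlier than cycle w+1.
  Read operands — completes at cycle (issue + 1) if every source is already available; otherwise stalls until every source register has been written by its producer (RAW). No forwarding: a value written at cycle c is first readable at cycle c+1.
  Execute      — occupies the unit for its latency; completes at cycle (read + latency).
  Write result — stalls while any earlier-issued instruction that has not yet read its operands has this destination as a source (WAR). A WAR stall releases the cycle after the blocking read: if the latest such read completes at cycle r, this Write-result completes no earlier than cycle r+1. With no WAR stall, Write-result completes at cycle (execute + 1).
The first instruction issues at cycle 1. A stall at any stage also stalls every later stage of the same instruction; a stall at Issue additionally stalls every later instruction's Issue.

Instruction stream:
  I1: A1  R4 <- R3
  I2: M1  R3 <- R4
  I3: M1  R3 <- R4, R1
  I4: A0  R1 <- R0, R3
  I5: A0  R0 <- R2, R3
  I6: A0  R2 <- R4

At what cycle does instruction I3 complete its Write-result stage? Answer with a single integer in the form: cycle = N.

  I1 | 1 | 2 | 4 | 5
  I2 | 2 | 6 | 11 | 12   RAW R4: wait I1 write@5
  I3 | 13 | 14 | 19 | 20   struct: M1 busy until I2 writes@12
  I4 | 14 | 21 | 22 | 23   RAW R3: wait I3 write@20
  I5 | 24 | 25 | 26 | 27   struct: A0 busy until I4 writes@23
  I6 | 28 | 29 | 30 | 31   struct: A0 busy until I5 writes@27

cycle = 20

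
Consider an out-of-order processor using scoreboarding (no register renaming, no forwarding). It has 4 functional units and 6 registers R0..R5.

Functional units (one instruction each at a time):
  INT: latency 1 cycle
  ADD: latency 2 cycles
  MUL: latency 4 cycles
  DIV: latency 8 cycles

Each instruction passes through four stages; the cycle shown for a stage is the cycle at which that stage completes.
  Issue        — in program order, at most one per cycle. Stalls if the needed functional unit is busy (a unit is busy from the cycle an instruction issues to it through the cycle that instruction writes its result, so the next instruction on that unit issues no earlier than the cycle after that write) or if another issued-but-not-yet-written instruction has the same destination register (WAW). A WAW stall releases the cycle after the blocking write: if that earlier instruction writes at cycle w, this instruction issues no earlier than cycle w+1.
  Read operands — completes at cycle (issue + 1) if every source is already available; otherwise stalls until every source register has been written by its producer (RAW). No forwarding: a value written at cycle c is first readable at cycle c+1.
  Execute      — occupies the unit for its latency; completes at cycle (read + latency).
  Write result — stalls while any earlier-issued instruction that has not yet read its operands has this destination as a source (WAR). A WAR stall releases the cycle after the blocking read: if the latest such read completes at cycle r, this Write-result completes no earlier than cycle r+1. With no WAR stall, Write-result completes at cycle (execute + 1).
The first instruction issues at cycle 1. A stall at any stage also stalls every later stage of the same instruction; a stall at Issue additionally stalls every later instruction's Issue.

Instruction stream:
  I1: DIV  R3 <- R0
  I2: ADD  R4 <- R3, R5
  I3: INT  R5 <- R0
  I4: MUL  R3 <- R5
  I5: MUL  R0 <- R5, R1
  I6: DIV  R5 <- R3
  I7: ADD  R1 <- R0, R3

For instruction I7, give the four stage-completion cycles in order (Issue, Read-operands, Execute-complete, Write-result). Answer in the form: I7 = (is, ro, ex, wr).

  I1 | 1 | 2 | 10 | 11
  I2 | 2 | 12 | 14 | 15   RAW R3: wait I1 write@11
  I3 | 3 | 4 | 5 | 13   WAR R5: wait I2 read@12
  I4 | 12 | 14 | 18 | 19   WAW R3: wait I1 write@11 · RAW R5: wait I3 write@13
  I5 | 20 | 21 | 25 | 26   struct: MUL busy until I4 writes@19
  I6 | 21 | 22 | 30 | 31
  I7 | 22 | 27 | 29 | 30   RAW R0: wait I5 write@26

I7 = (22, 27, 29, 30)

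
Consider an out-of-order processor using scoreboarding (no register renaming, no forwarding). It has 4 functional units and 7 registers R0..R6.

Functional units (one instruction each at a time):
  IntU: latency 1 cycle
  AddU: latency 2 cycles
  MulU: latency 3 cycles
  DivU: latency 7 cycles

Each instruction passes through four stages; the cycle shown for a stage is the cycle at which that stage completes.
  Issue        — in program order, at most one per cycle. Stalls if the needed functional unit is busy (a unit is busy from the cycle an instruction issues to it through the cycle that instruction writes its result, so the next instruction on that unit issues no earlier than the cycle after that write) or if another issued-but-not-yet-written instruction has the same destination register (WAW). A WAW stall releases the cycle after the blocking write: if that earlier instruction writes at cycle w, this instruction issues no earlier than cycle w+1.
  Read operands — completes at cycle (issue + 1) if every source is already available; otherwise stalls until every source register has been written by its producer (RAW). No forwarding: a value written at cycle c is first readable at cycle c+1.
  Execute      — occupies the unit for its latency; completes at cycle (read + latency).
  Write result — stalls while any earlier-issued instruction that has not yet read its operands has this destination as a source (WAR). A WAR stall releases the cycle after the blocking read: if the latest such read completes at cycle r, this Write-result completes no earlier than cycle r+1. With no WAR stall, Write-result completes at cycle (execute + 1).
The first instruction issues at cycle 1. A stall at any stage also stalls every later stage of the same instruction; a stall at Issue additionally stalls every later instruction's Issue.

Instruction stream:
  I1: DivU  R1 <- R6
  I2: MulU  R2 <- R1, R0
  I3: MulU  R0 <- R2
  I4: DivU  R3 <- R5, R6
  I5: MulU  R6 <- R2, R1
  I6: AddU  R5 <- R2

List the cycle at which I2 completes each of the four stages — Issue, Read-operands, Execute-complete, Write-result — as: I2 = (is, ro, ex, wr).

t=1  I1 issues→DivU
t=2  I1 reads | I2 issues→MulU
t=9  I1 exec-done
t=10  I1 writes R1
t=11  I2 reads
t=14  I2 exec-done
t=15  I2 writes R2
t=16  I3 issues→MulU
t=17  I3 reads | I4 issues→DivU
t=18  I4 reads
t=20  I3 exec-done
t=21  I3 writes R0
t=22  I5 issues→MulU
t=23  I5 reads | I6 issues→AddU
t=24  I6 reads
t=25  I4 exec-done
t=26  I4 writes R3 | I5 exec-done | I6 exec-done
t=27  I5 writes R6 | I6 writes R5

I2 = (2, 11, 14, 15)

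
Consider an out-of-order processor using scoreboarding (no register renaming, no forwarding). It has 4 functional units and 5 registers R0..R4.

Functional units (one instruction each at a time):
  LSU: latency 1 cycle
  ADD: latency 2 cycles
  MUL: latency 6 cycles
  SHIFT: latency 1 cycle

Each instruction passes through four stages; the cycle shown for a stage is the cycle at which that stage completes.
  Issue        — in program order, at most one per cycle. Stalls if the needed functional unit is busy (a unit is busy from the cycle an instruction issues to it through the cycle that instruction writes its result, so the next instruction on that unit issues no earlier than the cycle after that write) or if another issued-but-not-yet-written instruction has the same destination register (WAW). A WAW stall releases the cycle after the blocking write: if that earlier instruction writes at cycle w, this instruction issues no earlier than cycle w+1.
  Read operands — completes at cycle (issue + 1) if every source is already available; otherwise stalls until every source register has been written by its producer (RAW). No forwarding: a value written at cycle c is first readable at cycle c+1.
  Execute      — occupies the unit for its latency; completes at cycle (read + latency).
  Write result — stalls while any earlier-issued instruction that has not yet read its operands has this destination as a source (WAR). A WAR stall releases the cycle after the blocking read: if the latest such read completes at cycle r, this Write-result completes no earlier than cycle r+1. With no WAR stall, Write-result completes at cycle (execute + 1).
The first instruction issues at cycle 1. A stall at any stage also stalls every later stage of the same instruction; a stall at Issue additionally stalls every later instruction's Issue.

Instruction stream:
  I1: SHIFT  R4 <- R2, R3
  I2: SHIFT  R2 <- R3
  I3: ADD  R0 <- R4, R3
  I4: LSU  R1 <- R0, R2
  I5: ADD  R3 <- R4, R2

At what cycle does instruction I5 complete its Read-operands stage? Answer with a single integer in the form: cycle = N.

I1  is:1  ro:2  ex:3  wr:4
I2  is:5  ro:6  ex:7  wr:8  — struct: SHIFT busy until I1 writes@4
I3  is:6  ro:7  ex:9  wr:10
I4  is:7  ro:11  ex:12  wr:13  — RAW R0: wait I3 write@10
I5  is:11  ro:12  ex:14  wr:15  — struct: ADD busy until I3 writes@10

cycle = 12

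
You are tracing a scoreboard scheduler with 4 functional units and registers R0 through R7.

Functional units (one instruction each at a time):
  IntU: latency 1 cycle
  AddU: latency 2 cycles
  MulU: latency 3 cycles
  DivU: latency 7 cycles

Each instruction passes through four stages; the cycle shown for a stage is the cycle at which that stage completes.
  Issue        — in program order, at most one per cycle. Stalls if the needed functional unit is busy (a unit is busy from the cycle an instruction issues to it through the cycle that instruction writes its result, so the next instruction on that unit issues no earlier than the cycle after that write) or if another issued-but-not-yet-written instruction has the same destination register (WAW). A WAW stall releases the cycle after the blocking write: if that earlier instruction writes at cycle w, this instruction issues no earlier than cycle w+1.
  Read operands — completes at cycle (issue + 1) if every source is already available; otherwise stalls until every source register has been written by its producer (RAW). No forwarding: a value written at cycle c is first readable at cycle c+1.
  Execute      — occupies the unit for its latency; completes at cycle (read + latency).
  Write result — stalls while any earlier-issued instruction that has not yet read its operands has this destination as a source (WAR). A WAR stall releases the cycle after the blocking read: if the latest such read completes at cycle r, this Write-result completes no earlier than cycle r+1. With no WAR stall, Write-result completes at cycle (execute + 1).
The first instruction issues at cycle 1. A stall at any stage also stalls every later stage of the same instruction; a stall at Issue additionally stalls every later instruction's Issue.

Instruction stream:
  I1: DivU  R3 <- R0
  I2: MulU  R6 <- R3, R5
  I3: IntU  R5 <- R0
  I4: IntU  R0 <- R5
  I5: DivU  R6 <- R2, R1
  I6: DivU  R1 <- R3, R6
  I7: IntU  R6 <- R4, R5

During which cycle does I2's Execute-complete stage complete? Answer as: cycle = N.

cycle = 14

t=1  I1→DivU
t=2  I1 RO | I2→MulU
t=3  I3→IntU
t=4  I3 RO
t=5  I3 EX
t=9  I1 EX
t=10  I1 WR R3
t=11  I2 RO
t=12  I3 WR R5
t=13  I4→IntU
t=14  I2 EX | I4 RO
t=15  I2 WR R6 | I4 EX
t=16  I4 WR R0 | I5→DivU
t=17  I5 RO
t=24  I5 EX
t=25  I5 WR R6
t=26  I6→DivU
t=27  I6 RO | I7→IntU
t=28  I7 RO
t=29  I7 EX
t=30  I7 WR R6
t=34  I6 EX
t=35  I6 WR R1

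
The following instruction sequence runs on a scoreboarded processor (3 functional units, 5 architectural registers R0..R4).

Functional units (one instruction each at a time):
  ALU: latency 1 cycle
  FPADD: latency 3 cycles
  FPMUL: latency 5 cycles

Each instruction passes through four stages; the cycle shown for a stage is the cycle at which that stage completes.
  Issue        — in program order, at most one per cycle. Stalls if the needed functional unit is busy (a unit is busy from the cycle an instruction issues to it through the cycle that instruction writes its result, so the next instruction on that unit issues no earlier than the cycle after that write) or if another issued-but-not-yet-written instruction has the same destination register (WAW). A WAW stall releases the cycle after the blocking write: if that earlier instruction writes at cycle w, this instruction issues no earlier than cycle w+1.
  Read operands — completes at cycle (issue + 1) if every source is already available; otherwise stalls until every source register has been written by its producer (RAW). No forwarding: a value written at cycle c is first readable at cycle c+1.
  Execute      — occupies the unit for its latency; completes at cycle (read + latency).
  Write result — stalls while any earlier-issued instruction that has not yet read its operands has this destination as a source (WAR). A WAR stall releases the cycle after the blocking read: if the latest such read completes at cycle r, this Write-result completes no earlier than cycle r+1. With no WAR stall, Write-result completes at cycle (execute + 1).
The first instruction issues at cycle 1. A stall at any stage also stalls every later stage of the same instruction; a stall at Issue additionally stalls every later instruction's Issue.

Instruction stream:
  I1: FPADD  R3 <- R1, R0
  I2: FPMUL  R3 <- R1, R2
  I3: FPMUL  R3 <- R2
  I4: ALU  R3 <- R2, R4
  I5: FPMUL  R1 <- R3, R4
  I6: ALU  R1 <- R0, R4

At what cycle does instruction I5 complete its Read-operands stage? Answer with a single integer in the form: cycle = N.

cycle = 27

t=1  I1→FPADD
t=2  I1 RO
t=5  I1 EX
t=6  I1 WR R3
t=7  I2→FPMUL
t=8  I2 RO
t=13  I2 EX
t=14  I2 WR R3
t=15  I3→FPMUL
t=16  I3 RO
t=21  I3 EX
t=22  I3 WR R3
t=23  I4→ALU
t=24  I4 RO; I5→FPMUL
t=25  I4 EX
t=26  I4 WR R3
t=27  I5 RO
t=32  I5 EX
t=33  I5 WR R1
t=34  I6→ALU
t=35  I6 RO
t=36  I6 EX
t=37  I6 WR R1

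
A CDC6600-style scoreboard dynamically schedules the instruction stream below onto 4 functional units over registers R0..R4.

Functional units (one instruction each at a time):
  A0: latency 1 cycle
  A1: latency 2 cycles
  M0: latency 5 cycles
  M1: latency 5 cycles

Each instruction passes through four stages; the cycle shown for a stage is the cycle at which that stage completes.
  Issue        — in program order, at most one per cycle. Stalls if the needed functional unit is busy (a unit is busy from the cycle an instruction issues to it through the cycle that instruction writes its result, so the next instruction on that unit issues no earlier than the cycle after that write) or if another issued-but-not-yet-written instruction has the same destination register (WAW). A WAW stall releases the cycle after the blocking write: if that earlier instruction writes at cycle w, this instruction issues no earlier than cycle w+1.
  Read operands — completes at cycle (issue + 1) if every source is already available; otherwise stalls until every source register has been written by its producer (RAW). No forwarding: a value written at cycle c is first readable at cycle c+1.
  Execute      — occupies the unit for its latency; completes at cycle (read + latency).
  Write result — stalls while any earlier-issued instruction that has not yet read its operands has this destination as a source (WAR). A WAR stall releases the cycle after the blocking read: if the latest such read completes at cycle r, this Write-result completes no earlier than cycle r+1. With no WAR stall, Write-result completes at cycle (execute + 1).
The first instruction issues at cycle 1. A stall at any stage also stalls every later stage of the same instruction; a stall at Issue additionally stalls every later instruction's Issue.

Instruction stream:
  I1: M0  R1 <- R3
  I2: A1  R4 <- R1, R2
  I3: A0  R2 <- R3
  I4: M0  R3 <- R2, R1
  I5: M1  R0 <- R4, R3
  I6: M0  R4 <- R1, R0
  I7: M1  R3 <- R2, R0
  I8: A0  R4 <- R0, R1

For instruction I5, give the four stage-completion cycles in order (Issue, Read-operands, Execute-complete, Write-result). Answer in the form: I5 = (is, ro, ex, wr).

I5 = (10, 18, 23, 24)

1) issue 1, read 2, done 7, write 8
2) issue 2, read 9, done 11, write 12  <RAW R1: wait I1 write@8>
3) issue 3, read 4, done 5, write 10  <WAR R2: wait I2 read@9>
4) issue 9, read 11, done 16, write 17  <struct: M0 busy until I1 writes@8 / RAW R2: wait I3 write@10>
5) issue 10, read 18, done 23, write 24  <RAW R3: wait I4 write@17>
6) issue 18, read 25, done 30, write 31  <struct: M0 busy until I4 writes@17 / RAW R0: wait I5 write@24>
7) issue 25, read 26, done 31, write 32  <struct: M1 busy until I5 writes@24>
8) issue 32, read 33, done 34, write 35  <WAW R4: wait I6 write@31>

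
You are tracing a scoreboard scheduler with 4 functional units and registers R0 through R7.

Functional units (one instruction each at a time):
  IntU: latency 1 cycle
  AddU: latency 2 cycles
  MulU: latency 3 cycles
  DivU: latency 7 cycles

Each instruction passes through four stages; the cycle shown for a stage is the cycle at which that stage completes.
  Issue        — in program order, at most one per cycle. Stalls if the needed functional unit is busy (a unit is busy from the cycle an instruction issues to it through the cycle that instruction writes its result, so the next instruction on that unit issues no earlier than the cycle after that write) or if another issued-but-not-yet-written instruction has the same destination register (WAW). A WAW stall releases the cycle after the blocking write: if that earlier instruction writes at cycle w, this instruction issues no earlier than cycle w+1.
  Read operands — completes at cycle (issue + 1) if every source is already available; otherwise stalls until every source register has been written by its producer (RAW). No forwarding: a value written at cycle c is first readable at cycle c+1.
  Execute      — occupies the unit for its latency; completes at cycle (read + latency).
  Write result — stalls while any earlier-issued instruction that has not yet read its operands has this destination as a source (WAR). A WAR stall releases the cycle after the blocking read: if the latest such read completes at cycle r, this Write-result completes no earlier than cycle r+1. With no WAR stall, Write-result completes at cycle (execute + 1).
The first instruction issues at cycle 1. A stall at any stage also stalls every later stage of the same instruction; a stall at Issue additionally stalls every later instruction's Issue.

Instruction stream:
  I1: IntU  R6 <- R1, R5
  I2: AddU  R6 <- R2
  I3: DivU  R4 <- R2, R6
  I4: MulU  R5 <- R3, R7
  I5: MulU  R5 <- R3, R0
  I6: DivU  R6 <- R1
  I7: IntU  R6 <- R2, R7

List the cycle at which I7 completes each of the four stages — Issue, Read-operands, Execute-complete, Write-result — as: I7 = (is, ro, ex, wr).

[I1] 1/2/3/4
[I2] 5/6/8/9  (WAW R6: wait I1 write@4)
[I3] 6/10/17/18  (RAW R6: wait I2 write@9)
[I4] 7/8/11/12
[I5] 13/14/17/18  (struct: MulU busy until I4 writes@12)
[I6] 19/20/27/28  (struct: DivU busy until I3 writes@18)
[I7] 29/30/31/32  (WAW R6: wait I6 write@28)

I7 = (29, 30, 31, 32)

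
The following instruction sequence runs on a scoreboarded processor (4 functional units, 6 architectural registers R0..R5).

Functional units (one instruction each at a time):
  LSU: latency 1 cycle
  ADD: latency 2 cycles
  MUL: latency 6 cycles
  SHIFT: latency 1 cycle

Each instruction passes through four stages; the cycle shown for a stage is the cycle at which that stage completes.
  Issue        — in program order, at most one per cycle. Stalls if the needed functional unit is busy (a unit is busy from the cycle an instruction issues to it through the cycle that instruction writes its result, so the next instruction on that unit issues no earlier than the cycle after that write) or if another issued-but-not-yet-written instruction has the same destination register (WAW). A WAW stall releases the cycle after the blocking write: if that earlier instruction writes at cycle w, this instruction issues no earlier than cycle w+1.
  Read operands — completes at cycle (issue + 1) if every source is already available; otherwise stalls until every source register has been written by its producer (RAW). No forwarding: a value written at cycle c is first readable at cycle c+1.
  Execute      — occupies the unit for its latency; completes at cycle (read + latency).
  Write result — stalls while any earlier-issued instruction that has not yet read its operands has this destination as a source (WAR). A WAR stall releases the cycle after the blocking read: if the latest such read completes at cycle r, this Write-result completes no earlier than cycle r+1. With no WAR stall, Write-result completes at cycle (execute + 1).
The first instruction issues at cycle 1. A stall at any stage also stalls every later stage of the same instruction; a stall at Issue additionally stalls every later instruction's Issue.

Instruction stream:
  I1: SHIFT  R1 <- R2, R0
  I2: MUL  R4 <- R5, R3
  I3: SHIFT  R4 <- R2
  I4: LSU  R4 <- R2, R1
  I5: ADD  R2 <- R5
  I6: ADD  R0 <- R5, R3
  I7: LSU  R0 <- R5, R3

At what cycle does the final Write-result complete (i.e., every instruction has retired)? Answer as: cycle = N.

cycle = 29

cycle 1: I1→SHIFT
cycle 2: I1 RO; I2→MUL
cycle 3: I1 EX; I2 RO
cycle 4: I1 WR R1
cycle 9: I2 EX
cycle 10: I2 WR R4
cycle 11: I3→SHIFT
cycle 12: I3 RO
cycle 13: I3 EX
cycle 14: I3 WR R4
cycle 15: I4→LSU
cycle 16: I4 RO; I5→ADD
cycle 17: I4 EX; I5 RO
cycle 18: I4 WR R4
cycle 19: I5 EX
cycle 20: I5 WR R2
cycle 21: I6→ADD
cycle 22: I6 RO
cycle 24: I6 EX
cycle 25: I6 WR R0
cycle 26: I7→LSU
cycle 27: I7 RO
cycle 28: I7 EX
cycle 29: I7 WR R0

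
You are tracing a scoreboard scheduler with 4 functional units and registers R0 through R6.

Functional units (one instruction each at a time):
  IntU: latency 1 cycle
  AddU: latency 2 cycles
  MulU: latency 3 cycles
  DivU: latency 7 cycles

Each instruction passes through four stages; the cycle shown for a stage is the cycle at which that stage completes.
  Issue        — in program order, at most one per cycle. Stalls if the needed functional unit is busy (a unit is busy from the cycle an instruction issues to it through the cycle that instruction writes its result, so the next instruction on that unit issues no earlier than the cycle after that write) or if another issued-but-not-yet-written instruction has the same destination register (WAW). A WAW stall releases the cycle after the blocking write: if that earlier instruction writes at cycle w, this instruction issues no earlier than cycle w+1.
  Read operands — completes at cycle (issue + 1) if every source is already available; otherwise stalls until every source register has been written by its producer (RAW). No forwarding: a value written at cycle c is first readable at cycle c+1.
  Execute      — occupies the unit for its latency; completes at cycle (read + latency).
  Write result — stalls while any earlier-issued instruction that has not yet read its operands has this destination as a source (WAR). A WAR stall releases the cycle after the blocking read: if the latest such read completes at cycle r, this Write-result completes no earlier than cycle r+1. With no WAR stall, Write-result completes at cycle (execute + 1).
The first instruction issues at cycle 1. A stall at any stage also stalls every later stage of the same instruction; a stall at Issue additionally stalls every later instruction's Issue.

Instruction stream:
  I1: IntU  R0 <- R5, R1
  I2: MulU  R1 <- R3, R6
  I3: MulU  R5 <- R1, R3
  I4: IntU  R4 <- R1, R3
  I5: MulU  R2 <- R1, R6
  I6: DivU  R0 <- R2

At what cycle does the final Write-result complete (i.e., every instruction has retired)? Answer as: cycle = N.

cycle 1: issue I1 (IntU)
cycle 2: I1 read-ops, issue I2 (MulU)
cycle 3: I1 finished on IntU, I2 read-ops
cycle 4: I1→R0
cycle 6: I2 finished on MulU
cycle 7: I2→R1
cycle 8: issue I3 (MulU)
cycle 9: I3 read-ops, issue I4 (IntU)
cycle 10: I4 read-ops
cycle 11: I4 finished on IntU
cycle 12: I3 finished on MulU, I4→R4
cycle 13: I3→R5
cycle 14: issue I5 (MulU)
cycle 15: I5 read-ops, issue I6 (DivU)
cycle 18: I5 finished on MulU
cycle 19: I5→R2
cycle 20: I6 read-ops
cycle 27: I6 finished on DivU
cycle 28: I6→R0

cycle = 28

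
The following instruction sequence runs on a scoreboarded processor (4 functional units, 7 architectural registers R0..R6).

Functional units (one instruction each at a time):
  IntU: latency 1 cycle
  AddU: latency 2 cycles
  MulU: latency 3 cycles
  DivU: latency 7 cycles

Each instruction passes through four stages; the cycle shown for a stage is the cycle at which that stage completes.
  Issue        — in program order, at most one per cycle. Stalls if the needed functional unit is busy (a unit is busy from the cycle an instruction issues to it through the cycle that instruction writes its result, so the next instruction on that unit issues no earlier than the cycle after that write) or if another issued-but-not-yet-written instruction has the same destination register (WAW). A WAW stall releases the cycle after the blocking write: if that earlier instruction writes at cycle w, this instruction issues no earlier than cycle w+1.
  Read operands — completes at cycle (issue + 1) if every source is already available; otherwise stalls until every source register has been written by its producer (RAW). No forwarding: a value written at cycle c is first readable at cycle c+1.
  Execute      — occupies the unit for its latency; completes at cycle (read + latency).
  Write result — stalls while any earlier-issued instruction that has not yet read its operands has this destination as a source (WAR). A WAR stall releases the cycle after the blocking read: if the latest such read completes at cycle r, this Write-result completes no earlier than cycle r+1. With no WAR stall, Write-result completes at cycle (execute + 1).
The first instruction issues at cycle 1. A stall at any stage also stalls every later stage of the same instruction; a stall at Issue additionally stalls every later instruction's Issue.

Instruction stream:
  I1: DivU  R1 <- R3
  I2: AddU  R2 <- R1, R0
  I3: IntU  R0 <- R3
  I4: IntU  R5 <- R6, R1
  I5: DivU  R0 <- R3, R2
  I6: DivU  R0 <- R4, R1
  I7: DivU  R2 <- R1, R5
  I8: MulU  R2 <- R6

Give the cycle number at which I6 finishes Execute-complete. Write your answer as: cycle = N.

1) issue 1, read 2, done 9, write 10
2) issue 2, read 11, done 13, write 14  <RAW R1: wait I1 write@10>
3) issue 3, read 4, done 5, write 12  <WAR R0: wait I2 read@11>
4) issue 13, read 14, done 15, write 16  <struct: IntU busy until I3 writes@12>
5) issue 14, read 15, done 22, write 23
6) issue 24, read 25, done 32, write 33  <struct: DivU busy until I5 writes@23>
7) issue 34, read 35, done 42, write 43  <struct: DivU busy until I6 writes@33>
8) issue 44, read 45, done 48, write 49  <WAW R2: wait I7 write@43>

cycle = 32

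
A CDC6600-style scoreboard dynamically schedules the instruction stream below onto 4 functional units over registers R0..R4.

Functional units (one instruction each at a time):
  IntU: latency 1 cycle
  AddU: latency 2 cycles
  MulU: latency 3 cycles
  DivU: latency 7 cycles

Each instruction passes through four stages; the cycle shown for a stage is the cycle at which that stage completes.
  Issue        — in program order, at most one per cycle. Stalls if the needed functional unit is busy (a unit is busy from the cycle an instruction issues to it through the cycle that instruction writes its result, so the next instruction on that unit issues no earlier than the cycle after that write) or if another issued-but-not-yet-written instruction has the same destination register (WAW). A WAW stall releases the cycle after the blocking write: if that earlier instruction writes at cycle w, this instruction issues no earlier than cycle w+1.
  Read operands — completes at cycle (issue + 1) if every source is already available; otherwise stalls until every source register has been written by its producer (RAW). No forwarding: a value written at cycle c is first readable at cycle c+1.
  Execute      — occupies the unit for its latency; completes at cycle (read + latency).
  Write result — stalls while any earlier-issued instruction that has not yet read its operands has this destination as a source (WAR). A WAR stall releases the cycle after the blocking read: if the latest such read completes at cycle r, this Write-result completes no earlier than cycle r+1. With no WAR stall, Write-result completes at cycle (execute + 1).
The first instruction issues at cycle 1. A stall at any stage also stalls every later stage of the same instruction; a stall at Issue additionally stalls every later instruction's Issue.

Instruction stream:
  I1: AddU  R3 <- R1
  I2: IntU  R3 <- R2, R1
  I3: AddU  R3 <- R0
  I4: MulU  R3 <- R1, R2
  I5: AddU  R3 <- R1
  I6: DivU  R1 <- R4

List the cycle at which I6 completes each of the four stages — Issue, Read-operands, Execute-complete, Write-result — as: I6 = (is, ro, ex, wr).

I6 = (22, 23, 30, 31)

I1  is:1  ro:2  ex:4  wr:5
I2  is:6  ro:7  ex:8  wr:9  — WAW R3: wait I1 write@5
I3  is:10  ro:11  ex:13  wr:14  — WAW R3: wait I2 write@9
I4  is:15  ro:16  ex:19  wr:20  — WAW R3: wait I3 write@14
I5  is:21  ro:22  ex:24  wr:25  — WAW R3: wait I4 write@20
I6  is:22  ro:23  ex:30  wr:31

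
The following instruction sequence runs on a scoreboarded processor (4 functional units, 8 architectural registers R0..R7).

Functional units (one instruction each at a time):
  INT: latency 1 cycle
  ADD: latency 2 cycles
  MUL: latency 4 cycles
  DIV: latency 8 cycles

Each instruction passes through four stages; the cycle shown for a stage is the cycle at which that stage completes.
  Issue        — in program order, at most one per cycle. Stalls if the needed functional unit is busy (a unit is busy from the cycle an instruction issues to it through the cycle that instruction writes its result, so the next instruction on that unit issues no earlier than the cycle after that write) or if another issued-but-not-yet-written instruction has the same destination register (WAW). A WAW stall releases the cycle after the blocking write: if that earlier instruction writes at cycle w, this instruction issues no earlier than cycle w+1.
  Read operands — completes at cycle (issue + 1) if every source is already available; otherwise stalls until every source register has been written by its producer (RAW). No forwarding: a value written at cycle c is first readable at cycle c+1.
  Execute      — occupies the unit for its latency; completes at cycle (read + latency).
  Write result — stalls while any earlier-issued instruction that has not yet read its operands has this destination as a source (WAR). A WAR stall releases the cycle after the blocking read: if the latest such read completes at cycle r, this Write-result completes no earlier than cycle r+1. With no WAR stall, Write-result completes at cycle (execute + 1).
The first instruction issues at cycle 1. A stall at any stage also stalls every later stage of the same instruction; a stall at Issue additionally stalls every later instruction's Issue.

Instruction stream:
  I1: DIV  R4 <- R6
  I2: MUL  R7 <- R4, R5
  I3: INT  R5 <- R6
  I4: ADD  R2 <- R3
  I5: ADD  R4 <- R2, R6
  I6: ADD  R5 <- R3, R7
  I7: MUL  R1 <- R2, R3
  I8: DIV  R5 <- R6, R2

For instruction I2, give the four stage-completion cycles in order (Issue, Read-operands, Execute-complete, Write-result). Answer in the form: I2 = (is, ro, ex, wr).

I2 = (2, 12, 16, 17)

I1 -> (1, 2, 10, 11)
I2 -> (2, 12, 16, 17)  // RAW R4: wait I1 write@11
I3 -> (3, 4, 5, 13)  // WAR R5: wait I2 read@12
I4 -> (4, 5, 7, 8)
I5 -> (12, 13, 15, 16)  // WAW R4: wait I1 write@11
I6 -> (17, 18, 20, 21)  // struct: ADD busy until I5 writes@16
I7 -> (18, 19, 23, 24)
I8 -> (22, 23, 31, 32)  // WAW R5: wait I6 write@21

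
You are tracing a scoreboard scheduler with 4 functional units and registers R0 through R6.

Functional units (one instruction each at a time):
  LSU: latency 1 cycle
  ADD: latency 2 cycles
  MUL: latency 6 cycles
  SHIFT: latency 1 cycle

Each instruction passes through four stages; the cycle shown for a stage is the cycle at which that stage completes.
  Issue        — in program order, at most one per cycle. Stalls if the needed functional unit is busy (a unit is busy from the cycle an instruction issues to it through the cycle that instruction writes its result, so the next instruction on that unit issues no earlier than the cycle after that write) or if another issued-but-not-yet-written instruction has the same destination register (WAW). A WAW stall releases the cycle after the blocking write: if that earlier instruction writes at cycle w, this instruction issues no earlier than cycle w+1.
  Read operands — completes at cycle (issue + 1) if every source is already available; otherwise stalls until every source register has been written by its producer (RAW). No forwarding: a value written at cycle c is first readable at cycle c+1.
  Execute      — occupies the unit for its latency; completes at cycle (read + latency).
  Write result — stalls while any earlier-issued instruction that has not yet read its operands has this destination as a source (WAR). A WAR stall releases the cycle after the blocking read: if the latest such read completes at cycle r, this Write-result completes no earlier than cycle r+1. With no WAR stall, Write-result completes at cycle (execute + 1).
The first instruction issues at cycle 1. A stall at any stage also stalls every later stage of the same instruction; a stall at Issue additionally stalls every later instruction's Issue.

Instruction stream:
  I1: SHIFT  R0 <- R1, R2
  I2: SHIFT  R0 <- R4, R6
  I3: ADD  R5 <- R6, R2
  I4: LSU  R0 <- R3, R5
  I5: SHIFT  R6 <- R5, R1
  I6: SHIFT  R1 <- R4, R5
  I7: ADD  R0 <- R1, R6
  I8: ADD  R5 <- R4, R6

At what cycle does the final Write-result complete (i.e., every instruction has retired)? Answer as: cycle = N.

t=1  I1 dispatched to SHIFT
t=2  I1 operands ready
t=3  I1 complete
t=4  R0←I1
t=5  I2 dispatched to SHIFT
t=6  I2 operands ready; I3 dispatched to ADD
t=7  I2 complete; I3 operands ready
t=8  R0←I2
t=9  I3 complete; I4 dispatched to LSU
t=10  R5←I3; I5 dispatched to SHIFT
t=11  I4 operands ready; I5 operands ready
t=12  I4 complete; I5 complete
t=13  R0←I4; R6←I5
t=14  I6 dispatched to SHIFT
t=15  I6 operands ready; I7 dispatched to ADD
t=16  I6 complete
t=17  R1←I6
t=18  I7 operands ready
t=20  I7 complete
t=21  R0←I7
t=22  I8 dispatched to ADD
t=23  I8 operands ready
t=25  I8 complete
t=26  R5←I8

cycle = 26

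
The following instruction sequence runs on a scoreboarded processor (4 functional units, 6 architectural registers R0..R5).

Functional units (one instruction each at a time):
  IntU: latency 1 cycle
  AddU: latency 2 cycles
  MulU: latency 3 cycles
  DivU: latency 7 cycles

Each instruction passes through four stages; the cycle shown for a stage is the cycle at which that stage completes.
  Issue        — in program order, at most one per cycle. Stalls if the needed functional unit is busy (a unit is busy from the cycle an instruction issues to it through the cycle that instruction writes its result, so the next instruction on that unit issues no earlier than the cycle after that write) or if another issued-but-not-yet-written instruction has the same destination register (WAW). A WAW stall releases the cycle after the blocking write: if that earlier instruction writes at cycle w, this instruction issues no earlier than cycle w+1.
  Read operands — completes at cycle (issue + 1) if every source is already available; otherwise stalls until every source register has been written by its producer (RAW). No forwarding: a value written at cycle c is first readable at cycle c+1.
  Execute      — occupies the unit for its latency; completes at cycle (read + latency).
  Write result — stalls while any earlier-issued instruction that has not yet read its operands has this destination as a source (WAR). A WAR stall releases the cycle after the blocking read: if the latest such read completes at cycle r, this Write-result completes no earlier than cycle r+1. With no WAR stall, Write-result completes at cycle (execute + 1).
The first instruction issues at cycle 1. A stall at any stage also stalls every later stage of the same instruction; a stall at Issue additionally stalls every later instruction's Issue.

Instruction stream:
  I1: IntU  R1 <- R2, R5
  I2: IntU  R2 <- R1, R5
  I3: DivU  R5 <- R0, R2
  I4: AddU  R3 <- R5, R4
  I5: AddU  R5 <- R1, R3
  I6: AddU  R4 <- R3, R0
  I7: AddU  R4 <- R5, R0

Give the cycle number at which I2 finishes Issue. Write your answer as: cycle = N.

t=1  I1→IntU
t=2  I1 RO
t=3  I1 EX
t=4  I1 WR R1
t=5  I2→IntU
t=6  I2 RO · I3→DivU
t=7  I2 EX · I4→AddU
t=8  I2 WR R2
t=9  I3 RO
t=16  I3 EX
t=17  I3 WR R5
t=18  I4 RO
t=20  I4 EX
t=21  I4 WR R3
t=22  I5→AddU
t=23  I5 RO
t=25  I5 EX
t=26  I5 WR R5
t=27  I6→AddU
t=28  I6 RO
t=30  I6 EX
t=31  I6 WR R4
t=32  I7→AddU
t=33  I7 RO
t=35  I7 EX
t=36  I7 WR R4

cycle = 5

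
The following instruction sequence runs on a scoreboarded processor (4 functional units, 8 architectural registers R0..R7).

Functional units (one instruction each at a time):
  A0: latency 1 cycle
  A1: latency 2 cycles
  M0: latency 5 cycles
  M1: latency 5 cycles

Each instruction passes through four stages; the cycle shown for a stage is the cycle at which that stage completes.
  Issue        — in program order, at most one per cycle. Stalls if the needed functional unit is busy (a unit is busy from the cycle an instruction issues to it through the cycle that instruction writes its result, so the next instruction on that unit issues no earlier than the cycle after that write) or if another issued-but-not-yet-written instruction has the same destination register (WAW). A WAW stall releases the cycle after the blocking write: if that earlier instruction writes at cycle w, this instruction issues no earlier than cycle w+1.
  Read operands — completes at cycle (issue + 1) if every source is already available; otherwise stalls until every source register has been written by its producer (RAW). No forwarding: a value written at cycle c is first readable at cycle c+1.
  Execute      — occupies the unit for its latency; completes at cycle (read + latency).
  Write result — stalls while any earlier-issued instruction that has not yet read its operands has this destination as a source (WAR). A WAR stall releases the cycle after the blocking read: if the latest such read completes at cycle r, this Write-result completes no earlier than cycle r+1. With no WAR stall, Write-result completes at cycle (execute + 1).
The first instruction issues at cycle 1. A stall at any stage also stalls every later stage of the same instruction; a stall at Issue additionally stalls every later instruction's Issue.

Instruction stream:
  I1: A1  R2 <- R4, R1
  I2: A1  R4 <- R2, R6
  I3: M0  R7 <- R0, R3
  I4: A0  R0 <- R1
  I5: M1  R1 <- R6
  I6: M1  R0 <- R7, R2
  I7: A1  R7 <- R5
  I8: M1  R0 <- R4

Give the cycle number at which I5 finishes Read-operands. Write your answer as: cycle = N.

cycle 1: I1 dispatched to A1
cycle 2: I1 operands ready
cycle 4: I1 complete
cycle 5: R2←I1
cycle 6: I2 dispatched to A1
cycle 7: I2 operands ready; I3 dispatched to M0
cycle 8: I3 operands ready; I4 dispatched to A0
cycle 9: I2 complete; I4 operands ready; I5 dispatched to M1
cycle 10: R4←I2; I4 complete; I5 operands ready
cycle 11: R0←I4
cycle 13: I3 complete
cycle 14: R7←I3
cycle 15: I5 complete
cycle 16: R1←I5
cycle 17: I6 dispatched to M1
cycle 18: I6 operands ready; I7 dispatched to A1
cycle 19: I7 operands ready
cycle 21: I7 complete
cycle 22: R7←I7
cycle 23: I6 complete
cycle 24: R0←I6
cycle 25: I8 dispatched to M1
cycle 26: I8 operands ready
cycle 31: I8 complete
cycle 32: R0←I8

cycle = 10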